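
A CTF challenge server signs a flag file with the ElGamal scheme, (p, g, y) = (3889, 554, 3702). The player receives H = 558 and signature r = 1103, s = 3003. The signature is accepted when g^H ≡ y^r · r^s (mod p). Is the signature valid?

invalid

Left side g^H mod p:
Squares mod 3889: 554^1≡554, 554^2≡3574, 554^4≡2000, 554^8≡2108, 554^16≡2426, 554^32≡1419, 554^64≡2948, 554^128≡2678, 554^256≡368, 554^512≡3198
558 = 512 + 32 + 8 + 4 + 2, so 554^558 ≡ 3198·1419·2108·2000·3574 ≡ 3377 (mod 3889)
Right side y^r · r^s mod p:
Squares mod 3889: 3702^1≡3702, 3702^2≡3857, 3702^4≡1024, 3702^8≡2435, 3702^16≡2389, 3702^32≡2158, 3702^64≡1831, 3702^128≡243, 3702^256≡714, 3702^512≡337, 3702^1024≡788
1103 = 1024 + 64 + 8 + 4 + 2 + 1, so 3702^1103 ≡ 788·1831·2435·1024·3857·3702 ≡ 1320 (mod 3889)
Squares mod 3889: 1103^1≡1103, 1103^2≡3241, 1103^4≡3781, 1103^8≡3886, 1103^16≡9, 1103^32≡81, 1103^64≡2672, 1103^128≡3269, 1103^256≡3278, 1103^512≡3866, 1103^1024≡529, 1103^2048≡3722
3003 = 2048 + 512 + 256 + 128 + 32 + 16 + 8 + 2 + 1, so 1103^3003 ≡ 3722·3866·3278·3269·81·9·3886·3241·1103 ≡ 95 (mod 3889)
1320·95 = 125400 ≡ 952 (mod 3889)
3377 ≠ 952, so verification fails.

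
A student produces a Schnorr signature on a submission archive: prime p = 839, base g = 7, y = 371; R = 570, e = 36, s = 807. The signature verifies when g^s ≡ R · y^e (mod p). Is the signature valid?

g^s mod p:
7^807 mod 839 = 53
R · y^e mod p:
371^36 mod 839 = 454
570·454 = 258780 ≡ 368 (mod 839)
53 ≠ 368; the check fails.

invalid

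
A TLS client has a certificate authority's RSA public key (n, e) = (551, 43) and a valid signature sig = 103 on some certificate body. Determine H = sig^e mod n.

103

sig^2 ≡ 103^2 = 10609 ≡ 140
sig^4 ≡ 140^2 = 19600 ≡ 315
sig^8 ≡ 315^2 = 99225 ≡ 45
sig^16 ≡ 45^2 = 2025 ≡ 372
sig^32 ≡ 372^2 = 138384 ≡ 83
43 = 32 + 8 + 2 + 1, so sig^43 ≡ 83·45·140·103 ≡ 103 (mod 551)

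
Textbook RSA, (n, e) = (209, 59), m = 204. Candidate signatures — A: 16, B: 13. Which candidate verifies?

Candidate A: 16^2 = 256 ≡ 47; 16^4 ≡ 47^2 = 2209 ≡ 119; 16^8 ≡ 119^2 = 14161 ≡ 158; 16^16 ≡ 158^2 = 24964 ≡ 93; 16^32 ≡ 93^2 = 8649 ≡ 80; 59 = 32 + 16 + 8 + 2 + 1, so 16^59 ≡ 80·93·158·47·16 ≡ 42 (mod 209)
Candidate B: 13^2 = 169; 13^4 ≡ 169^2 = 28561 ≡ 137; 13^8 ≡ 137^2 = 18769 ≡ 168; 13^16 ≡ 168^2 = 28224 ≡ 9; 13^32 ≡ 9^2 = 81; 59 = 32 + 16 + 8 + 2 + 1, so 13^59 ≡ 81·9·168·169·13 ≡ 204 (mod 209)
  → matches m = 204

B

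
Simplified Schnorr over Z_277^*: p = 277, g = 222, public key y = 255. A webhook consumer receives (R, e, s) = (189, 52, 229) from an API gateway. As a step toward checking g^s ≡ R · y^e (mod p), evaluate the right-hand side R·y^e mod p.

123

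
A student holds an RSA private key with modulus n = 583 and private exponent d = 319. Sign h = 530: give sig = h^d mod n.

h^2 ≡ 530^2 = 280900 ≡ 477
h^4 ≡ 477^2 = 227529 ≡ 159
h^8 ≡ 159^2 = 25281 ≡ 212
h^16 ≡ 212^2 = 44944 ≡ 53
h^32 ≡ 53^2 = 2809 ≡ 477
h^64 ≡ 477^2 = 227529 ≡ 159
h^128 ≡ 159^2 = 25281 ≡ 212
h^256 ≡ 212^2 = 44944 ≡ 53
319 = 256 + 32 + 16 + 8 + 4 + 2 + 1, so h^319 ≡ 53·477·53·212·159·477·530 ≡ 424 (mod 583)

424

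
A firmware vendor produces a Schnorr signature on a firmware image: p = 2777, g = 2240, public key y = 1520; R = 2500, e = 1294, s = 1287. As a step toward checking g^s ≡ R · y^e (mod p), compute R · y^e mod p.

1750

Squares mod 2777: 1520^1≡1520, 1520^2≡2713, 1520^4≡1319, 1520^8≡1359, 1520^16≡176, 1520^32≡429, 1520^64≡759, 1520^128≡1242, 1520^256≡1329, 1520^512≡69, 1520^1024≡1984
1294 = 1024 + 256 + 8 + 4 + 2, so 1520^1294 ≡ 1984·1329·1359·1319·2713 ≡ 2500 (mod 2777)
R · y^e ≡ 2500·2500 = 6250000 ≡ 1750 (mod 2777)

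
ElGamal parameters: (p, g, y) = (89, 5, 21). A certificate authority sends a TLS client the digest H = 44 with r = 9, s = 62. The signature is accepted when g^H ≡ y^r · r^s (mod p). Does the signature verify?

Left side g^H mod p:
5^2 = 25
5^4 ≡ 25^2 = 625 ≡ 2
5^8 ≡ 2^2 = 4
5^16 ≡ 4^2 = 16
5^32 ≡ 16^2 = 256 ≡ 78
44 = 32 + 8 + 4, so 5^44 ≡ 78·4·2 ≡ 1 (mod 89)
Right side y^r · r^s mod p:
21^2 = 441 ≡ 85
21^4 ≡ 85^2 = 7225 ≡ 16
21^8 ≡ 16^2 = 256 ≡ 78
9 = 8 + 1, so 21^9 ≡ 78·21 ≡ 36 (mod 89)
9^2 = 81
9^4 ≡ 81^2 = 6561 ≡ 64
9^8 ≡ 64^2 = 4096 ≡ 2
9^16 ≡ 2^2 = 4
9^32 ≡ 4^2 = 16
62 = 32 + 16 + 8 + 4 + 2, so 9^62 ≡ 16·4·2·64·81 ≡ 57 (mod 89)
36·57 = 2052 ≡ 5 (mod 89)
1 ≠ 5, so verification fails.

does not verify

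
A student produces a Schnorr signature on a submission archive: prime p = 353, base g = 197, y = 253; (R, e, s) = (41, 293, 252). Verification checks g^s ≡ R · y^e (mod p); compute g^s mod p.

64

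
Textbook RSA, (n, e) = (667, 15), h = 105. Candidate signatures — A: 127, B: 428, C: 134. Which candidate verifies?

Candidate A: Squares mod 667: 127^1≡127, 127^2≡121, 127^4≡634, 127^8≡422; 15 = 8 + 4 + 2 + 1, so 127^15 ≡ 422·634·121·127 ≡ 105 (mod 667)
  → matches h = 105
Candidate B: Squares mod 667: 428^1≡428, 428^2≡426, 428^4≡52, 428^8≡36; 15 = 8 + 4 + 2 + 1, so 428^15 ≡ 36·52·426·428 ≡ 109 (mod 667)
Candidate C: Squares mod 667: 134^1≡134, 134^2≡614, 134^4≡141, 134^8≡538; 15 = 8 + 4 + 2 + 1, so 134^15 ≡ 538·141·614·134 ≡ 388 (mod 667)

A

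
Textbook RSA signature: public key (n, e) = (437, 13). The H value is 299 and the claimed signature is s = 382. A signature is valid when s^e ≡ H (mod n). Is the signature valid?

invalid

Squares mod 437: s^1≡382, s^2≡403, s^4≡282, s^8≡427
13 = 8 + 4 + 1, so s^13 ≡ 427·282·382 ≡ 402 (mod 437)
s^13 mod 437 = 402, but H = 299.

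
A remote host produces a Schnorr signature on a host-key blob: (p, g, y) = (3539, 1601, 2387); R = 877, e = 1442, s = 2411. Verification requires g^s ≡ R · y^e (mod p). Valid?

g^s mod p:
1601^2 = 2563201 ≡ 965
1601^4 ≡ 965^2 = 931225 ≡ 468
1601^8 ≡ 468^2 = 219024 ≡ 3145
1601^16 ≡ 3145^2 = 9891025 ≡ 3059
1601^32 ≡ 3059^2 = 9357481 ≡ 365
1601^64 ≡ 365^2 = 133225 ≡ 2282
1601^128 ≡ 2282^2 = 5207524 ≡ 1655
1601^256 ≡ 1655^2 = 2739025 ≡ 3378
1601^512 ≡ 3378^2 = 11410884 ≡ 1148
1601^1024 ≡ 1148^2 = 1317904 ≡ 1396
1601^2048 ≡ 1396^2 = 1948816 ≡ 2366
2411 = 2048 + 256 + 64 + 32 + 8 + 2 + 1, so 1601^2411 ≡ 2366·3378·2282·365·3145·965·1601 ≡ 2987 (mod 3539)
R · y^e mod p:
2387^2 = 5697769 ≡ 3518
2387^4 ≡ 3518^2 = 12376324 ≡ 441
2387^8 ≡ 441^2 = 194481 ≡ 3375
2387^16 ≡ 3375^2 = 11390625 ≡ 2123
2387^32 ≡ 2123^2 = 4507129 ≡ 1982
2387^64 ≡ 1982^2 = 3928324 ≡ 34
2387^128 ≡ 34^2 = 1156
2387^256 ≡ 1156^2 = 1336336 ≡ 2133
2387^512 ≡ 2133^2 = 4549689 ≡ 2074
2387^1024 ≡ 2074^2 = 4301476 ≡ 1591
1442 = 1024 + 256 + 128 + 32 + 2, so 2387^1442 ≡ 1591·2133·1156·1982·3518 ≡ 3341 (mod 3539)
877·3341 = 2930057 ≡ 3304 (mod 3539)
2987 ≠ 3304; the check fails.

no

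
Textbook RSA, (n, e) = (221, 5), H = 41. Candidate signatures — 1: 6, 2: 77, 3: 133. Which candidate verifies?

1

Candidate 1: Squares mod 221: 6^1≡6, 6^2≡36, 6^4≡191; 5 = 4 + 1, so 6^5 ≡ 191·6 ≡ 41 (mod 221)
  → matches H = 41
Candidate 2: Squares mod 221: 77^1≡77, 77^2≡183, 77^4≡118; 5 = 4 + 1, so 77^5 ≡ 118·77 ≡ 25 (mod 221)
Candidate 3: Squares mod 221: 133^1≡133, 133^2≡9, 133^4≡81; 5 = 4 + 1, so 133^5 ≡ 81·133 ≡ 165 (mod 221)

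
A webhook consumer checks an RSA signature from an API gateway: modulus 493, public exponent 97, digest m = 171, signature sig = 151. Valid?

no

sig^2 ≡ 151^2 = 22801 ≡ 123
sig^4 ≡ 123^2 = 15129 ≡ 339
sig^8 ≡ 339^2 = 114921 ≡ 52
sig^16 ≡ 52^2 = 2704 ≡ 239
sig^32 ≡ 239^2 = 57121 ≡ 426
sig^64 ≡ 426^2 = 181476 ≡ 52
97 = 64 + 32 + 1, so sig^97 ≡ 52·426·151 ≡ 440 (mod 493)
440 ≠ 171, so verification fails.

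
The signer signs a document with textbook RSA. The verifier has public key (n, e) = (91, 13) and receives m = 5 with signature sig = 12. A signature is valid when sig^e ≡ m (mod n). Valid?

sig^2 ≡ 12^2 = 144 ≡ 53
sig^4 ≡ 53^2 = 2809 ≡ 79
sig^8 ≡ 79^2 = 6241 ≡ 53
13 = 8 + 4 + 1, so sig^13 ≡ 53·79·12 ≡ 12 (mod 91)
sig^13 mod 91 = 12, but m = 5.

no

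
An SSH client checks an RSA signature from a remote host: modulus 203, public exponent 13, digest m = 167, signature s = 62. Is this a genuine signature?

genuine

s^2 ≡ 62^2 = 3844 ≡ 190
s^4 ≡ 190^2 = 36100 ≡ 169
s^8 ≡ 169^2 = 28561 ≡ 141
13 = 8 + 4 + 1, so s^13 ≡ 141·169·62 ≡ 167 (mod 203)
167 = m, so the signature checks out.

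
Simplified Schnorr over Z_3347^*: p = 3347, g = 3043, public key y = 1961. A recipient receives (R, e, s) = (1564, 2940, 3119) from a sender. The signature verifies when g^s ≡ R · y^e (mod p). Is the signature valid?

valid

g^s mod p:
3043^2 = 9259849 ≡ 2047
3043^4 ≡ 2047^2 = 4190209 ≡ 3112
3043^8 ≡ 3112^2 = 9684544 ≡ 1673
3043^16 ≡ 1673^2 = 2798929 ≡ 837
3043^32 ≡ 837^2 = 700569 ≡ 1046
3043^64 ≡ 1046^2 = 1094116 ≡ 2994
3043^128 ≡ 2994^2 = 8964036 ≡ 770
3043^256 ≡ 770^2 = 592900 ≡ 481
3043^512 ≡ 481^2 = 231361 ≡ 418
3043^1024 ≡ 418^2 = 174724 ≡ 680
3043^2048 ≡ 680^2 = 462400 ≡ 514
3119 = 2048 + 1024 + 32 + 8 + 4 + 2 + 1, so 3043^3119 ≡ 514·680·1046·1673·3112·2047·3043 ≡ 1895 (mod 3347)
R · y^e mod p:
1961^2 = 3845521 ≡ 3165
1961^4 ≡ 3165^2 = 10017225 ≡ 3001
1961^8 ≡ 3001^2 = 9006001 ≡ 2571
1961^16 ≡ 2571^2 = 6610041 ≡ 3063
1961^32 ≡ 3063^2 = 9381969 ≡ 328
1961^64 ≡ 328^2 = 107584 ≡ 480
1961^128 ≡ 480^2 = 230400 ≡ 2804
1961^256 ≡ 2804^2 = 7862416 ≡ 313
1961^512 ≡ 313^2 = 97969 ≡ 906
1961^1024 ≡ 906^2 = 820836 ≡ 821
1961^2048 ≡ 821^2 = 674041 ≡ 1294
2940 = 2048 + 512 + 256 + 64 + 32 + 16 + 8 + 4, so 1961^2940 ≡ 1294·906·313·480·328·3063·2571·3001 ≡ 701 (mod 3347)
1564·701 = 1096364 ≡ 1895 (mod 3347)
1895 ≡ 1895 (mod 3347); signature holds.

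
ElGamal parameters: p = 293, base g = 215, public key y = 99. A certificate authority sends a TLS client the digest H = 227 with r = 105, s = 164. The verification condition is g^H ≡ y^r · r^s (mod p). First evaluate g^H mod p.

265

215^227 mod 293 = 265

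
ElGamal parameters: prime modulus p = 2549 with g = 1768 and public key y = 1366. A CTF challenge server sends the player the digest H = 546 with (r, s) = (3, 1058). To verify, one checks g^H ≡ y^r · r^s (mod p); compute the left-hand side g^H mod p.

Squares mod 2549: 1768^1≡1768, 1768^2≡750, 1768^4≡1720, 1768^8≡1560, 1768^16≡1854, 1768^32≡1264, 1768^64≡2022, 1768^128≡2437, 1768^256≡2348, 1768^512≡2166
546 = 512 + 32 + 2, so 1768^546 ≡ 2166·1264·750 ≡ 658 (mod 2549)

658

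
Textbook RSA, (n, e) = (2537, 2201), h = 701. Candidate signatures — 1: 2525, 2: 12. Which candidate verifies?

1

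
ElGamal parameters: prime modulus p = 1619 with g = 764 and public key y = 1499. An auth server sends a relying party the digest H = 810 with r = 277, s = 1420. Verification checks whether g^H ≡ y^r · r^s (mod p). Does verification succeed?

fails

Left side g^H mod p:
764^2 = 583696 ≡ 856
764^4 ≡ 856^2 = 732736 ≡ 948
764^8 ≡ 948^2 = 898704 ≡ 159
764^16 ≡ 159^2 = 25281 ≡ 996
764^32 ≡ 996^2 = 992016 ≡ 1188
764^64 ≡ 1188^2 = 1411344 ≡ 1195
764^128 ≡ 1195^2 = 1428025 ≡ 67
764^256 ≡ 67^2 = 4489 ≡ 1251
764^512 ≡ 1251^2 = 1565001 ≡ 1047
810 = 512 + 256 + 32 + 8 + 2, so 764^810 ≡ 1047·1251·1188·159·856 ≡ 764 (mod 1619)
Right side y^r · r^s mod p:
1499^2 = 2247001 ≡ 1448
1499^4 ≡ 1448^2 = 2096704 ≡ 99
1499^8 ≡ 99^2 = 9801 ≡ 87
1499^16 ≡ 87^2 = 7569 ≡ 1093
1499^32 ≡ 1093^2 = 1194649 ≡ 1446
1499^64 ≡ 1446^2 = 2090916 ≡ 787
1499^128 ≡ 787^2 = 619369 ≡ 911
1499^256 ≡ 911^2 = 829921 ≡ 993
277 = 256 + 16 + 4 + 1, so 1499^277 ≡ 993·1093·99·1499 ≡ 1397 (mod 1619)
277^2 = 76729 ≡ 636
277^4 ≡ 636^2 = 404496 ≡ 1365
277^8 ≡ 1365^2 = 1863225 ≡ 1375
277^16 ≡ 1375^2 = 1890625 ≡ 1252
277^32 ≡ 1252^2 = 1567504 ≡ 312
277^64 ≡ 312^2 = 97344 ≡ 204
277^128 ≡ 204^2 = 41616 ≡ 1141
277^256 ≡ 1141^2 = 1301881 ≡ 205
277^512 ≡ 205^2 = 42025 ≡ 1550
277^1024 ≡ 1550^2 = 2402500 ≡ 1523
1420 = 1024 + 256 + 128 + 8 + 4, so 277^1420 ≡ 1523·205·1141·1375·1365 ≡ 442 (mod 1619)
1397·442 = 617474 ≡ 635 (mod 1619)
764 ≠ 635, so verification fails.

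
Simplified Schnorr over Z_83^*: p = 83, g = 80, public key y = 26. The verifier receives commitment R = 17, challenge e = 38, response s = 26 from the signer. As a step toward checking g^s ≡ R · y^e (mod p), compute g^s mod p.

Squares mod 83: 80^1≡80, 80^2≡9, 80^4≡81, 80^8≡4, 80^16≡16
26 = 16 + 8 + 2, so 80^26 ≡ 16·4·9 ≡ 78 (mod 83)

78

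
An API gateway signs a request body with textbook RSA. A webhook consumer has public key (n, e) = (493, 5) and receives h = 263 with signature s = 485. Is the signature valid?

valid

Squares mod 493: s^1≡485, s^2≡64, s^4≡152
5 = 4 + 1, so s^5 ≡ 152·485 ≡ 263 (mod 493)
263 = h, so the signature checks out.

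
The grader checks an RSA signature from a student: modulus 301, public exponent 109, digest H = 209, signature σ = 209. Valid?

yes

Squares mod 301: σ^1≡209, σ^2≡36, σ^4≡92, σ^8≡36, σ^16≡92, σ^32≡36, σ^64≡92
109 = 64 + 32 + 8 + 4 + 1, so σ^109 ≡ 92·36·36·92·209 ≡ 209 (mod 301)
209 = H, so the signature checks out.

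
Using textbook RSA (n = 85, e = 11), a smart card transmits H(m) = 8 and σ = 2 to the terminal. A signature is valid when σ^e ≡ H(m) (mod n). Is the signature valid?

valid

σ^2 ≡ 2^2 = 4
σ^4 ≡ 4^2 = 16
σ^8 ≡ 16^2 = 256 ≡ 1
11 = 8 + 2 + 1, so σ^11 ≡ 1·4·2 ≡ 8 (mod 85)
σ^11 mod 85 = 8 matches H(m).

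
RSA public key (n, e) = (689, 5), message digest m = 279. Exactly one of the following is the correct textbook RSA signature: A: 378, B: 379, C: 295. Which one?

Candidate A: Squares mod 689: 378^1≡378, 378^2≡261, 378^4≡599; 5 = 4 + 1, so 378^5 ≡ 599·378 ≡ 430 (mod 689)
Candidate B: Squares mod 689: 379^1≡379, 379^2≡329, 379^4≡68; 5 = 4 + 1, so 379^5 ≡ 68·379 ≡ 279 (mod 689)
  → matches m = 279
Candidate C: Squares mod 689: 295^1≡295, 295^2≡211, 295^4≡425; 5 = 4 + 1, so 295^5 ≡ 425·295 ≡ 666 (mod 689)

B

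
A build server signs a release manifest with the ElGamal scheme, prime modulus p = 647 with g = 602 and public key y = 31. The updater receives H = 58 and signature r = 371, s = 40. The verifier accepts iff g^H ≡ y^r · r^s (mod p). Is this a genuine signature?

Left side g^H mod p:
Squares mod 647: 602^1≡602, 602^2≡84, 602^4≡586, 602^8≡486, 602^16≡41, 602^32≡387
58 = 32 + 16 + 8 + 2, so 602^58 ≡ 387·41·486·84 ≡ 6 (mod 647)
Right side y^r · r^s mod p:
Squares mod 647: 31^1≡31, 31^2≡314, 31^4≡252, 31^8≡98, 31^16≡546, 31^32≡496, 31^64≡156, 31^128≡397, 31^256≡388
371 = 256 + 64 + 32 + 16 + 2 + 1, so 31^371 ≡ 388·156·496·546·314·31 ≡ 370 (mod 647)
Squares mod 647: 371^1≡371, 371^2≡477, 371^4≡432, 371^8≡288, 371^16≡128, 371^32≡209
40 = 32 + 8, so 371^40 ≡ 209·288 ≡ 21 (mod 647)
370·21 = 7770 ≡ 6 (mod 647)
6 ≡ 6 (mod 647), so the signature is genuine.

genuine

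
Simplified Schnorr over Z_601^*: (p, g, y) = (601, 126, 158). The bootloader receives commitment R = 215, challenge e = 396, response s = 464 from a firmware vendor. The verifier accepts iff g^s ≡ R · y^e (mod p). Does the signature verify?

does not verify

g^s mod p:
126^2 = 15876 ≡ 250
126^4 ≡ 250^2 = 62500 ≡ 597
126^8 ≡ 597^2 = 356409 ≡ 16
126^16 ≡ 16^2 = 256
126^32 ≡ 256^2 = 65536 ≡ 27
126^64 ≡ 27^2 = 729 ≡ 128
126^128 ≡ 128^2 = 16384 ≡ 157
126^256 ≡ 157^2 = 24649 ≡ 8
464 = 256 + 128 + 64 + 16, so 126^464 ≡ 8·157·128·256 ≡ 128 (mod 601)
R · y^e mod p:
158^2 = 24964 ≡ 323
158^4 ≡ 323^2 = 104329 ≡ 356
158^8 ≡ 356^2 = 126736 ≡ 526
158^16 ≡ 526^2 = 276676 ≡ 216
158^32 ≡ 216^2 = 46656 ≡ 379
158^64 ≡ 379^2 = 143641 ≡ 2
158^128 ≡ 2^2 = 4
158^256 ≡ 4^2 = 16
396 = 256 + 128 + 8 + 4, so 158^396 ≡ 16·4·526·356 ≡ 444 (mod 601)
215·444 = 95460 ≡ 502 (mod 601)
128 ≠ 502; the check fails.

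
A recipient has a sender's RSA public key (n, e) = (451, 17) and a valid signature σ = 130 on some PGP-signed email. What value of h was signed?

235

σ^2 ≡ 130^2 = 16900 ≡ 213
σ^4 ≡ 213^2 = 45369 ≡ 269
σ^8 ≡ 269^2 = 72361 ≡ 201
σ^16 ≡ 201^2 = 40401 ≡ 262
17 = 16 + 1, so σ^17 ≡ 262·130 ≡ 235 (mod 451)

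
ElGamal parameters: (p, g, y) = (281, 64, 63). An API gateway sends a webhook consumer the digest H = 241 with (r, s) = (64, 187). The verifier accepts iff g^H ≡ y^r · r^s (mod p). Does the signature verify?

Left side g^H mod p:
64^2 = 4096 ≡ 162
64^4 ≡ 162^2 = 26244 ≡ 111
64^8 ≡ 111^2 = 12321 ≡ 238
64^16 ≡ 238^2 = 56644 ≡ 163
64^32 ≡ 163^2 = 26569 ≡ 155
64^64 ≡ 155^2 = 24025 ≡ 140
64^128 ≡ 140^2 = 19600 ≡ 211
241 = 128 + 64 + 32 + 16 + 1, so 64^241 ≡ 211·140·155·163·64 ≡ 200 (mod 281)
Right side y^r · r^s mod p:
63^2 = 3969 ≡ 35
63^4 ≡ 35^2 = 1225 ≡ 101
63^8 ≡ 101^2 = 10201 ≡ 85
63^16 ≡ 85^2 = 7225 ≡ 200
63^32 ≡ 200^2 = 40000 ≡ 98
63^64 ≡ 98^2 = 9604 ≡ 50
64^2 = 4096 ≡ 162
64^4 ≡ 162^2 = 26244 ≡ 111
64^8 ≡ 111^2 = 12321 ≡ 238
64^16 ≡ 238^2 = 56644 ≡ 163
64^32 ≡ 163^2 = 26569 ≡ 155
64^64 ≡ 155^2 = 24025 ≡ 140
64^128 ≡ 140^2 = 19600 ≡ 211
187 = 128 + 32 + 16 + 8 + 2 + 1, so 64^187 ≡ 211·155·163·238·162·64 ≡ 4 (mod 281)
50·4 = 200 ≡ 200 (mod 281)
200 ≡ 200 (mod 281), so the signature is genuine.

verifies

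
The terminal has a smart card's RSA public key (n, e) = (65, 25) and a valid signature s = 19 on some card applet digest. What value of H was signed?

19

Squares mod 65: s^1≡19, s^2≡36, s^4≡61, s^8≡16, s^16≡61
25 = 16 + 8 + 1, so s^25 ≡ 61·16·19 ≡ 19 (mod 65)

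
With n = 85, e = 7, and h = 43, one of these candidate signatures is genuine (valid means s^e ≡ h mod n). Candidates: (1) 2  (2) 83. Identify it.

Candidate 1: 2^7 mod 85 = 43
  → matches h = 43
Candidate 2: 83^7 mod 85 = 42

1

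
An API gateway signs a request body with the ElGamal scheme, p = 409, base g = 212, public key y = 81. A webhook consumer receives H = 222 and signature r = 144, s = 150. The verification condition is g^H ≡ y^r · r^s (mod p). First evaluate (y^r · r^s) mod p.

81^2 = 6561 ≡ 17
81^4 ≡ 17^2 = 289
81^8 ≡ 289^2 = 83521 ≡ 85
81^16 ≡ 85^2 = 7225 ≡ 272
81^32 ≡ 272^2 = 73984 ≡ 364
81^64 ≡ 364^2 = 132496 ≡ 389
81^128 ≡ 389^2 = 151321 ≡ 400
144 = 128 + 16, so 81^144 ≡ 400·272 ≡ 6 (mod 409)
144^2 = 20736 ≡ 286
144^4 ≡ 286^2 = 81796 ≡ 405
144^8 ≡ 405^2 = 164025 ≡ 16
144^16 ≡ 16^2 = 256
144^32 ≡ 256^2 = 65536 ≡ 96
144^64 ≡ 96^2 = 9216 ≡ 218
144^128 ≡ 218^2 = 47524 ≡ 80
150 = 128 + 16 + 4 + 2, so 144^150 ≡ 80·256·405·286 ≡ 36 (mod 409)
y^r · r^s ≡ 6·36 = 216 ≡ 216 (mod 409)

216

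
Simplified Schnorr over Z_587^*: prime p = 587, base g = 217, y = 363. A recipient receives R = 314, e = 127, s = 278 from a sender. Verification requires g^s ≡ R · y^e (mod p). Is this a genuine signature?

forged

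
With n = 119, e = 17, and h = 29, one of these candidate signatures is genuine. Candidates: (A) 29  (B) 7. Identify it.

Candidate A: 29^2 = 841 ≡ 8; 29^4 ≡ 8^2 = 64; 29^8 ≡ 64^2 = 4096 ≡ 50; 29^16 ≡ 50^2 = 2500 ≡ 1; 17 = 16 + 1, so 29^17 ≡ 1·29 ≡ 29 (mod 119)
  → matches h = 29
Candidate B: 7^2 = 49; 7^4 ≡ 49^2 = 2401 ≡ 21; 7^8 ≡ 21^2 = 441 ≡ 84; 7^16 ≡ 84^2 = 7056 ≡ 35; 17 = 16 + 1, so 7^17 ≡ 35·7 ≡ 7 (mod 119)

A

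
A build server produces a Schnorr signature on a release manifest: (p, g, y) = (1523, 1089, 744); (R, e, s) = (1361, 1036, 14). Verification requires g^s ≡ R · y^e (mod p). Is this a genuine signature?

genuine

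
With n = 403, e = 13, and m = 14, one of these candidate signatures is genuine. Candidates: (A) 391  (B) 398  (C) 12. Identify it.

Candidate A: Squares mod 403: 391^1≡391, 391^2≡144, 391^4≡183, 391^8≡40; 13 = 8 + 4 + 1, so 391^13 ≡ 40·183·391 ≡ 14 (mod 403)
  → matches m = 14
Candidate B: Squares mod 403: 398^1≡398, 398^2≡25, 398^4≡222, 398^8≡118; 13 = 8 + 4 + 1, so 398^13 ≡ 118·222·398 ≡ 398 (mod 403)
Candidate C: Squares mod 403: 12^1≡12, 12^2≡144, 12^4≡183, 12^8≡40; 13 = 8 + 4 + 1, so 12^13 ≡ 40·183·12 ≡ 389 (mod 403)

A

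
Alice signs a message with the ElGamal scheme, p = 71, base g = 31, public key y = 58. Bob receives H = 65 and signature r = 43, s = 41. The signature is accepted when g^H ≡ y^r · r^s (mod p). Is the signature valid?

invalid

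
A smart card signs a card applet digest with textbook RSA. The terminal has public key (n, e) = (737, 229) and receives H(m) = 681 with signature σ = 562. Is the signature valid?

σ^229 mod 737 = 56
The recovered value 56 does not match the digest 681.

invalid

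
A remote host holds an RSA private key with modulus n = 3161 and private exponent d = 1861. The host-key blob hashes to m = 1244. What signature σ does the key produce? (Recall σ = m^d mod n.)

m^2 ≡ 1244^2 = 1547536 ≡ 1807
m^4 ≡ 1807^2 = 3265249 ≡ 3097
m^8 ≡ 3097^2 = 9591409 ≡ 935
m^16 ≡ 935^2 = 874225 ≡ 1789
m^32 ≡ 1789^2 = 3200521 ≡ 1589
m^64 ≡ 1589^2 = 2524921 ≡ 2443
m^128 ≡ 2443^2 = 5968249 ≡ 281
m^256 ≡ 281^2 = 78961 ≡ 3097
m^512 ≡ 3097^2 = 9591409 ≡ 935
m^1024 ≡ 935^2 = 874225 ≡ 1789
1861 = 1024 + 512 + 256 + 64 + 4 + 1, so m^1861 ≡ 1789·935·3097·2443·3097·1244 ≡ 590 (mod 3161)

590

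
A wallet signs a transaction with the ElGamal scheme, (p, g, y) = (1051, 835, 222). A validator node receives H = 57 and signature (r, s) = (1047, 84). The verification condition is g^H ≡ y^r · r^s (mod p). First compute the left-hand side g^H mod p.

321

Squares mod 1051: 835^1≡835, 835^2≡412, 835^4≡533, 835^8≡319, 835^16≡865, 835^32≡964
57 = 32 + 16 + 8 + 1, so 835^57 ≡ 964·865·319·835 ≡ 321 (mod 1051)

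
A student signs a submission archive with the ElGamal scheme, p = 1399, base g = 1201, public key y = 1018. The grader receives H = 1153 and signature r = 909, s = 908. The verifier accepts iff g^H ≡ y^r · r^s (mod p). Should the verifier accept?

accept

Left side g^H mod p:
1201^2 = 1442401 ≡ 32
1201^4 ≡ 32^2 = 1024
1201^8 ≡ 1024^2 = 1048576 ≡ 725
1201^16 ≡ 725^2 = 525625 ≡ 1000
1201^32 ≡ 1000^2 = 1000000 ≡ 1114
1201^64 ≡ 1114^2 = 1240996 ≡ 83
1201^128 ≡ 83^2 = 6889 ≡ 1293
1201^256 ≡ 1293^2 = 1671849 ≡ 44
1201^512 ≡ 44^2 = 1936 ≡ 537
1201^1024 ≡ 537^2 = 288369 ≡ 175
1153 = 1024 + 128 + 1, so 1201^1153 ≡ 175·1293·1201 ≡ 525 (mod 1399)
Right side y^r · r^s mod p:
1018^2 = 1036324 ≡ 1064
1018^4 ≡ 1064^2 = 1132096 ≡ 305
1018^8 ≡ 305^2 = 93025 ≡ 691
1018^16 ≡ 691^2 = 477481 ≡ 422
1018^32 ≡ 422^2 = 178084 ≡ 411
1018^64 ≡ 411^2 = 168921 ≡ 1041
1018^128 ≡ 1041^2 = 1083681 ≡ 855
1018^256 ≡ 855^2 = 731025 ≡ 747
1018^512 ≡ 747^2 = 558009 ≡ 1207
909 = 512 + 256 + 128 + 8 + 4 + 1, so 1018^909 ≡ 1207·747·855·691·305·1018 ≡ 1075 (mod 1399)
909^2 = 826281 ≡ 871
909^4 ≡ 871^2 = 758641 ≡ 383
909^8 ≡ 383^2 = 146689 ≡ 1193
909^16 ≡ 1193^2 = 1423249 ≡ 466
909^32 ≡ 466^2 = 217156 ≡ 311
909^64 ≡ 311^2 = 96721 ≡ 190
909^128 ≡ 190^2 = 36100 ≡ 1125
909^256 ≡ 1125^2 = 1265625 ≡ 929
909^512 ≡ 929^2 = 863041 ≡ 1257
908 = 512 + 256 + 128 + 8 + 4, so 909^908 ≡ 1257·929·1125·1193·383 ≡ 944 (mod 1399)
1075·944 = 1014800 ≡ 525 (mod 1399)
525 ≡ 525 (mod 1399), so the signature is genuine.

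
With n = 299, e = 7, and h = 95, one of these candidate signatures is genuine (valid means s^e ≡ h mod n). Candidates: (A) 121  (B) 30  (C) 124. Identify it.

Candidate A: Squares mod 299: 121^1≡121, 121^2≡289, 121^4≡100; 7 = 4 + 2 + 1, so 121^7 ≡ 100·289·121 ≡ 95 (mod 299)
  → matches h = 95
Candidate B: Squares mod 299: 30^1≡30, 30^2≡3, 30^4≡9; 7 = 4 + 2 + 1, so 30^7 ≡ 9·3·30 ≡ 212 (mod 299)
Candidate C: Squares mod 299: 124^1≡124, 124^2≡127, 124^4≡282; 7 = 4 + 2 + 1, so 124^7 ≡ 282·127·124 ≡ 188 (mod 299)

A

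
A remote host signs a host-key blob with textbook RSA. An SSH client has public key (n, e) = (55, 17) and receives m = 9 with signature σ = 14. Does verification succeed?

passes

σ^2 ≡ 14^2 = 196 ≡ 31
σ^4 ≡ 31^2 = 961 ≡ 26
σ^8 ≡ 26^2 = 676 ≡ 16
σ^16 ≡ 16^2 = 256 ≡ 36
17 = 16 + 1, so σ^17 ≡ 36·14 ≡ 9 (mod 55)
σ^17 mod 55 = 9 matches m.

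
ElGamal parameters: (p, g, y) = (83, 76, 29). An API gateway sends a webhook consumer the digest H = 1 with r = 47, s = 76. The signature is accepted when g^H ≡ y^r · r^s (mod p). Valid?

Left side g^H mod p:
76^1 mod 83 = 76
Right side y^r · r^s mod p:
29^2 = 841 ≡ 11
29^4 ≡ 11^2 = 121 ≡ 38
29^8 ≡ 38^2 = 1444 ≡ 33
29^16 ≡ 33^2 = 1089 ≡ 10
29^32 ≡ 10^2 = 100 ≡ 17
47 = 32 + 8 + 4 + 2 + 1, so 29^47 ≡ 17·33·38·11·29 ≡ 3 (mod 83)
47^2 = 2209 ≡ 51
47^4 ≡ 51^2 = 2601 ≡ 28
47^8 ≡ 28^2 = 784 ≡ 37
47^16 ≡ 37^2 = 1369 ≡ 41
47^32 ≡ 41^2 = 1681 ≡ 21
47^64 ≡ 21^2 = 441 ≡ 26
76 = 64 + 8 + 4, so 47^76 ≡ 26·37·28 ≡ 44 (mod 83)
3·44 = 132 ≡ 49 (mod 83)
76 ≠ 49, so verification fails.

no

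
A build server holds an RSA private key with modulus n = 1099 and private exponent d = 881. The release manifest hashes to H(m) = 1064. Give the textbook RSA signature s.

Squares mod 1099: (H(m))^1≡1064, (H(m))^2≡126, (H(m))^4≡490, (H(m))^8≡518, (H(m))^16≡168, (H(m))^32≡749, (H(m))^64≡511, (H(m))^128≡658, (H(m))^256≡1057, (H(m))^512≡665
881 = 512 + 256 + 64 + 32 + 16 + 1, so (H(m))^881 ≡ 665·1057·511·749·168·1064 ≡ 371 (mod 1099)

371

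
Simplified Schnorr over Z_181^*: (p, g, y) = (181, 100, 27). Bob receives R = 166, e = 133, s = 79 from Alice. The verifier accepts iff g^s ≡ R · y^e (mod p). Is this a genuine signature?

g^s mod p:
Squares mod 181: 100^1≡100, 100^2≡45, 100^4≡34, 100^8≡70, 100^16≡13, 100^32≡169, 100^64≡144
79 = 64 + 8 + 4 + 2 + 1, so 100^79 ≡ 144·70·34·45·100 ≡ 178 (mod 181)
R · y^e mod p:
Squares mod 181: 27^1≡27, 27^2≡5, 27^4≡25, 27^8≡82, 27^16≡27, 27^32≡5, 27^64≡25, 27^128≡82
133 = 128 + 4 + 1, so 27^133 ≡ 82·25·27 ≡ 145 (mod 181)
166·145 = 24070 ≡ 178 (mod 181)
178 ≡ 178 (mod 181); signature holds.

genuine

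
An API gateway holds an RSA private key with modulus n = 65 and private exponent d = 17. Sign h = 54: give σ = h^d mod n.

Squares mod 65: h^1≡54, h^2≡56, h^4≡16, h^8≡61, h^16≡16
17 = 16 + 1, so h^17 ≡ 16·54 ≡ 19 (mod 65)

19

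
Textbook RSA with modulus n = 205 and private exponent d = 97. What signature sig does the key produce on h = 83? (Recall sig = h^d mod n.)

83

Squares mod 205: h^1≡83, h^2≡124, h^4≡1, h^8≡1, h^16≡1, h^32≡1, h^64≡1
97 = 64 + 32 + 1, so h^97 ≡ 1·1·83 ≡ 83 (mod 205)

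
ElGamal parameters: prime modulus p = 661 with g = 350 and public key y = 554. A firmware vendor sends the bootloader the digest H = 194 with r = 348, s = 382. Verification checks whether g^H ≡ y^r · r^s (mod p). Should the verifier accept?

Left side g^H mod p:
350^194 mod 661 = 226
Right side y^r · r^s mod p:
554^348 mod 661 = 70
348^382 mod 661 = 41
70·41 = 2870 ≡ 226 (mod 661)
226 ≡ 226 (mod 661), so the signature is genuine.

accept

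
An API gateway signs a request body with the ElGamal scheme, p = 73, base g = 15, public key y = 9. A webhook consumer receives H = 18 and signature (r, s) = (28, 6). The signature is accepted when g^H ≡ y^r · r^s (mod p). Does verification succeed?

Left side g^H mod p:
15^18 mod 73 = 46
Right side y^r · r^s mod p:
9^28 mod 73 = 64
28^6 mod 73 = 3
64·3 = 192 ≡ 46 (mod 73)
46 ≡ 46 (mod 73), so the signature is genuine.

passes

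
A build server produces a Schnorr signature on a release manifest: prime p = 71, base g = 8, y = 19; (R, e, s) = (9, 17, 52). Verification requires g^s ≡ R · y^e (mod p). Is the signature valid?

g^s mod p:
8^2 = 64
8^4 ≡ 64^2 = 4096 ≡ 49
8^8 ≡ 49^2 = 2401 ≡ 58
8^16 ≡ 58^2 = 3364 ≡ 27
8^32 ≡ 27^2 = 729 ≡ 19
52 = 32 + 16 + 4, so 8^52 ≡ 19·27·49 ≡ 3 (mod 71)
R · y^e mod p:
19^2 = 361 ≡ 6
19^4 ≡ 6^2 = 36
19^8 ≡ 36^2 = 1296 ≡ 18
19^16 ≡ 18^2 = 324 ≡ 40
17 = 16 + 1, so 19^17 ≡ 40·19 ≡ 50 (mod 71)
9·50 = 450 ≡ 24 (mod 71)
3 ≠ 24; the check fails.

invalid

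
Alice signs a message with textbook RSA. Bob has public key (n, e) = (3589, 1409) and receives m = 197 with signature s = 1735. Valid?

s^2 ≡ 1735^2 = 3010225 ≡ 2643
s^4 ≡ 2643^2 = 6985449 ≡ 1255
s^8 ≡ 1255^2 = 1575025 ≡ 3043
s^16 ≡ 3043^2 = 9259849 ≡ 229
s^32 ≡ 229^2 = 52441 ≡ 2195
s^64 ≡ 2195^2 = 4818025 ≡ 1587
s^128 ≡ 1587^2 = 2518569 ≡ 2680
s^256 ≡ 2680^2 = 7182400 ≡ 811
s^512 ≡ 811^2 = 657721 ≡ 934
s^1024 ≡ 934^2 = 872356 ≡ 229
1409 = 1024 + 256 + 128 + 1, so s^1409 ≡ 229·811·2680·1735 ≡ 197 (mod 3589)
s^1409 mod 3589 = 197 matches m.

yes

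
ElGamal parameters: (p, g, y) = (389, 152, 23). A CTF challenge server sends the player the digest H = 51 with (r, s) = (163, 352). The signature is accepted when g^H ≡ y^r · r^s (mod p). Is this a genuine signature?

Left side g^H mod p:
152^51 mod 389 = 61
Right side y^r · r^s mod p:
23^163 mod 389 = 241
163^352 mod 389 = 223
241·223 = 53743 ≡ 61 (mod 389)
61 ≡ 61 (mod 389), so the signature is genuine.

genuine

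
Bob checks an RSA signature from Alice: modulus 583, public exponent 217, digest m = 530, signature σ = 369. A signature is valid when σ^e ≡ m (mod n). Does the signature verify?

σ^2 ≡ 369^2 = 136161 ≡ 322
σ^4 ≡ 322^2 = 103684 ≡ 493
σ^8 ≡ 493^2 = 243049 ≡ 521
σ^16 ≡ 521^2 = 271441 ≡ 346
σ^32 ≡ 346^2 = 119716 ≡ 201
σ^64 ≡ 201^2 = 40401 ≡ 174
σ^128 ≡ 174^2 = 30276 ≡ 543
217 = 128 + 64 + 16 + 8 + 1, so σ^217 ≡ 543·174·346·521·369 ≡ 283 (mod 583)
283 ≠ 530, so verification fails.

does not verify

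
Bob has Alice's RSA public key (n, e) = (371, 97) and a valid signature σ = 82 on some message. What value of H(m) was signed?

131

σ^2 ≡ 82^2 = 6724 ≡ 46
σ^4 ≡ 46^2 = 2116 ≡ 261
σ^8 ≡ 261^2 = 68121 ≡ 228
σ^16 ≡ 228^2 = 51984 ≡ 44
σ^32 ≡ 44^2 = 1936 ≡ 81
σ^64 ≡ 81^2 = 6561 ≡ 254
97 = 64 + 32 + 1, so σ^97 ≡ 254·81·82 ≡ 131 (mod 371)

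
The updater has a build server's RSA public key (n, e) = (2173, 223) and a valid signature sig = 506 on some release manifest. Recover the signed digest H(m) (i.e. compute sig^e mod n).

1438

Squares mod 2173: sig^1≡506, sig^2≡1795, sig^4≡1639, sig^8≡493, sig^16≡1846, sig^32≡452, sig^64≡42, sig^128≡1764
223 = 128 + 64 + 16 + 8 + 4 + 2 + 1, so sig^223 ≡ 1764·42·1846·493·1639·1795·506 ≡ 1438 (mod 2173)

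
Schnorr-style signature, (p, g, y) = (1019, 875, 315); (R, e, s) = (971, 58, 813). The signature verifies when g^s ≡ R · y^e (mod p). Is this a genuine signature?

genuine

g^s mod p:
875^2 = 765625 ≡ 356
875^4 ≡ 356^2 = 126736 ≡ 380
875^8 ≡ 380^2 = 144400 ≡ 721
875^16 ≡ 721^2 = 519841 ≡ 151
875^32 ≡ 151^2 = 22801 ≡ 383
875^64 ≡ 383^2 = 146689 ≡ 972
875^128 ≡ 972^2 = 944784 ≡ 171
875^256 ≡ 171^2 = 29241 ≡ 709
875^512 ≡ 709^2 = 502681 ≡ 314
813 = 512 + 256 + 32 + 8 + 4 + 1, so 875^813 ≡ 314·709·383·721·380·875 ≡ 963 (mod 1019)
R · y^e mod p:
315^2 = 99225 ≡ 382
315^4 ≡ 382^2 = 145924 ≡ 207
315^8 ≡ 207^2 = 42849 ≡ 51
315^16 ≡ 51^2 = 2601 ≡ 563
315^32 ≡ 563^2 = 316969 ≡ 60
58 = 32 + 16 + 8 + 2, so 315^58 ≡ 60·563·51·382 ≡ 171 (mod 1019)
971·171 = 166041 ≡ 963 (mod 1019)
963 ≡ 963 (mod 1019); signature holds.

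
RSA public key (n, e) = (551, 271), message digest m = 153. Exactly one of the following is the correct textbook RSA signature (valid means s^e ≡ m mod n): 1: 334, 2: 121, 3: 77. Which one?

Candidate 1: Squares mod 551: 334^1≡334, 334^2≡254, 334^4≡49, 334^8≡197, 334^16≡239, 334^32≡368, 334^64≡429, 334^128≡7, 334^256≡49; 271 = 256 + 8 + 4 + 2 + 1, so 334^271 ≡ 49·197·49·254·334 ≡ 106 (mod 551)
Candidate 2: Squares mod 551: 121^1≡121, 121^2≡315, 121^4≡45, 121^8≡372, 121^16≡83, 121^32≡277, 121^64≡140, 121^128≡315, 121^256≡45; 271 = 256 + 8 + 4 + 2 + 1, so 121^271 ≡ 45·372·45·315·121 ≡ 254 (mod 551)
Candidate 3: Squares mod 551: 77^1≡77, 77^2≡419, 77^4≡343, 77^8≡286, 77^16≡248, 77^32≡343, 77^64≡286, 77^128≡248, 77^256≡343; 271 = 256 + 8 + 4 + 2 + 1, so 77^271 ≡ 343·286·343·419·77 ≡ 153 (mod 551)
  → matches m = 153

3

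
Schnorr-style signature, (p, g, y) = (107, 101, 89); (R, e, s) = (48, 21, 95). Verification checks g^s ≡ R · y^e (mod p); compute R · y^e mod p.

Squares mod 107: 89^1≡89, 89^2≡3, 89^4≡9, 89^8≡81, 89^16≡34
21 = 16 + 4 + 1, so 89^21 ≡ 34·9·89 ≡ 56 (mod 107)
R · y^e ≡ 48·56 = 2688 ≡ 13 (mod 107)

13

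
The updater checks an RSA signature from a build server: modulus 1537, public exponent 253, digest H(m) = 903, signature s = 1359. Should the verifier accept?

reject

s^2 ≡ 1359^2 = 1846881 ≡ 944
s^4 ≡ 944^2 = 891136 ≡ 1213
s^8 ≡ 1213^2 = 1471369 ≡ 460
s^16 ≡ 460^2 = 211600 ≡ 1031
s^32 ≡ 1031^2 = 1062961 ≡ 894
s^64 ≡ 894^2 = 799236 ≡ 1533
s^128 ≡ 1533^2 = 2350089 ≡ 16
253 = 128 + 64 + 32 + 16 + 8 + 4 + 1, so s^253 ≡ 16·1533·894·1031·460·1213·1359 ≡ 634 (mod 1537)
634 ≠ 903, so verification fails.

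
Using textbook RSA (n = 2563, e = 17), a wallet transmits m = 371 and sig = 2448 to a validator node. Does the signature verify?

sig^2 ≡ 2448^2 = 5992704 ≡ 410
sig^4 ≡ 410^2 = 168100 ≡ 1505
sig^8 ≡ 1505^2 = 2265025 ≡ 1896
sig^16 ≡ 1896^2 = 3594816 ≡ 1490
17 = 16 + 1, so sig^17 ≡ 1490·2448 ≡ 371 (mod 2563)
sig^17 mod 2563 = 371 matches m.

verifies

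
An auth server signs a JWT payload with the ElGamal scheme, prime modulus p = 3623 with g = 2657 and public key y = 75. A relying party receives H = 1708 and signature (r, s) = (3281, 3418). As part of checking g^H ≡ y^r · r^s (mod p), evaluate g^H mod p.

2054

2657^2 = 7059649 ≡ 2045
2657^4 ≡ 2045^2 = 4182025 ≡ 1083
2657^8 ≡ 1083^2 = 1172889 ≡ 2660
2657^16 ≡ 2660^2 = 7075600 ≡ 3504
2657^32 ≡ 3504^2 = 12278016 ≡ 3292
2657^64 ≡ 3292^2 = 10837264 ≡ 871
2657^128 ≡ 871^2 = 758641 ≡ 1434
2657^256 ≡ 1434^2 = 2056356 ≡ 2115
2657^512 ≡ 2115^2 = 4473225 ≡ 2443
2657^1024 ≡ 2443^2 = 5968249 ≡ 1168
1708 = 1024 + 512 + 128 + 32 + 8 + 4, so 2657^1708 ≡ 1168·2443·1434·3292·2660·1083 ≡ 2054 (mod 3623)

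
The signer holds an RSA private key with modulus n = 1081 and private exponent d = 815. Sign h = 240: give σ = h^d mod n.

1022

h^2 ≡ 240^2 = 57600 ≡ 307
h^4 ≡ 307^2 = 94249 ≡ 202
h^8 ≡ 202^2 = 40804 ≡ 807
h^16 ≡ 807^2 = 651249 ≡ 487
h^32 ≡ 487^2 = 237169 ≡ 430
h^64 ≡ 430^2 = 184900 ≡ 49
h^128 ≡ 49^2 = 2401 ≡ 239
h^256 ≡ 239^2 = 57121 ≡ 909
h^512 ≡ 909^2 = 826281 ≡ 397
815 = 512 + 256 + 32 + 8 + 4 + 2 + 1, so h^815 ≡ 397·909·430·807·202·307·240 ≡ 1022 (mod 1081)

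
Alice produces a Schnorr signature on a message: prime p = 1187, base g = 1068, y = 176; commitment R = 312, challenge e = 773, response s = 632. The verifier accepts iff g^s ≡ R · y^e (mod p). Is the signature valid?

g^s mod p:
1068^2 = 1140624 ≡ 1104
1068^4 ≡ 1104^2 = 1218816 ≡ 954
1068^8 ≡ 954^2 = 910116 ≡ 874
1068^16 ≡ 874^2 = 763876 ≡ 635
1068^32 ≡ 635^2 = 403225 ≡ 832
1068^64 ≡ 832^2 = 692224 ≡ 203
1068^128 ≡ 203^2 = 41209 ≡ 851
1068^256 ≡ 851^2 = 724201 ≡ 131
1068^512 ≡ 131^2 = 17161 ≡ 543
632 = 512 + 64 + 32 + 16 + 8, so 1068^632 ≡ 543·203·832·635·874 ≡ 435 (mod 1187)
R · y^e mod p:
176^2 = 30976 ≡ 114
176^4 ≡ 114^2 = 12996 ≡ 1126
176^8 ≡ 1126^2 = 1267876 ≡ 160
176^16 ≡ 160^2 = 25600 ≡ 673
176^32 ≡ 673^2 = 452929 ≡ 682
176^64 ≡ 682^2 = 465124 ≡ 1007
176^128 ≡ 1007^2 = 1014049 ≡ 351
176^256 ≡ 351^2 = 123201 ≡ 940
176^512 ≡ 940^2 = 883600 ≡ 472
773 = 512 + 256 + 4 + 1, so 176^773 ≡ 472·940·1126·176 ≡ 617 (mod 1187)
312·617 = 192504 ≡ 210 (mod 1187)
435 ≠ 210; the check fails.

invalid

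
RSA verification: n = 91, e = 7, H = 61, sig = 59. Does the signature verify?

does not verify

sig^2 ≡ 59^2 = 3481 ≡ 23
sig^4 ≡ 23^2 = 529 ≡ 74
7 = 4 + 2 + 1, so sig^7 ≡ 74·23·59 ≡ 45 (mod 91)
45 ≠ 61, so verification fails.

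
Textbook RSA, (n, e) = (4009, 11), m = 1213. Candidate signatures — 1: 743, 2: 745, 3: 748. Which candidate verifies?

2

Candidate 1: Squares mod 4009: 743^1≡743, 743^2≡2816, 743^4≡54, 743^8≡2916; 11 = 8 + 2 + 1, so 743^11 ≡ 2916·2816·743 ≡ 3131 (mod 4009)
Candidate 2: Squares mod 4009: 745^1≡745, 745^2≡1783, 745^4≡3961, 745^8≡2304; 11 = 8 + 2 + 1, so 745^11 ≡ 2304·1783·745 ≡ 1213 (mod 4009)
  → matches m = 1213
Candidate 3: Squares mod 4009: 748^1≡748, 748^2≡2253, 748^4≡615, 748^8≡1379; 11 = 8 + 2 + 1, so 748^11 ≡ 1379·2253·748 ≡ 2329 (mod 4009)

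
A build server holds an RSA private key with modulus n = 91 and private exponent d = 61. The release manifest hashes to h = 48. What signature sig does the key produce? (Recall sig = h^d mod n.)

48

h^2 ≡ 48^2 = 2304 ≡ 29
h^4 ≡ 29^2 = 841 ≡ 22
h^8 ≡ 22^2 = 484 ≡ 29
h^16 ≡ 29^2 = 841 ≡ 22
h^32 ≡ 22^2 = 484 ≡ 29
61 = 32 + 16 + 8 + 4 + 1, so h^61 ≡ 29·22·29·22·48 ≡ 48 (mod 91)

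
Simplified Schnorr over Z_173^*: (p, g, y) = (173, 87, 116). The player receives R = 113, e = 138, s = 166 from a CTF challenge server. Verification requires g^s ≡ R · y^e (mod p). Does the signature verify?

g^s mod p:
87^166 mod 173 = 64
R · y^e mod p:
116^138 mod 173 = 22
113·22 = 2486 ≡ 64 (mod 173)
64 ≡ 64 (mod 173); signature holds.

verifies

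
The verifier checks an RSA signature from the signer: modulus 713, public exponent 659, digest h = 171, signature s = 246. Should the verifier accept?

reject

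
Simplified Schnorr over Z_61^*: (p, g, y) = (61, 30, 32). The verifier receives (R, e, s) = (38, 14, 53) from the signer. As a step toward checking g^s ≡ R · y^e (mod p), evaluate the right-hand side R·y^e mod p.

55

32^2 = 1024 ≡ 48
32^4 ≡ 48^2 = 2304 ≡ 47
32^8 ≡ 47^2 = 2209 ≡ 13
14 = 8 + 4 + 2, so 32^14 ≡ 13·47·48 ≡ 48 (mod 61)
R · y^e ≡ 38·48 = 1824 ≡ 55 (mod 61)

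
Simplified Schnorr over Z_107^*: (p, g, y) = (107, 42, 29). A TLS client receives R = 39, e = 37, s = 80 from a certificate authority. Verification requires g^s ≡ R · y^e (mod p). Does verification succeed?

g^s mod p:
Squares mod 107: 42^1≡42, 42^2≡52, 42^4≡29, 42^8≡92, 42^16≡11, 42^32≡14, 42^64≡89
80 = 64 + 16, so 42^80 ≡ 89·11 ≡ 16 (mod 107)
R · y^e mod p:
Squares mod 107: 29^1≡29, 29^2≡92, 29^4≡11, 29^8≡14, 29^16≡89, 29^32≡3
37 = 32 + 4 + 1, so 29^37 ≡ 3·11·29 ≡ 101 (mod 107)
39·101 = 3939 ≡ 87 (mod 107)
16 ≠ 87; the check fails.

fails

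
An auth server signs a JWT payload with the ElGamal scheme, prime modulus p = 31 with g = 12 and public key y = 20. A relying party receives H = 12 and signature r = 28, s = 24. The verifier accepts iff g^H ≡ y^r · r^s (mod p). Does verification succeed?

fails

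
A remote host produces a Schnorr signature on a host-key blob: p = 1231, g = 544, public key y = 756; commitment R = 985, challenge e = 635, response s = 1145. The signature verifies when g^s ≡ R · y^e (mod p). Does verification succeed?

fails

g^s mod p:
Squares mod 1231: 544^1≡544, 544^2≡496, 544^4≡1047, 544^8≡619, 544^16≡320, 544^32≡227, 544^64≡1058, 544^128≡385, 544^256≡505, 544^512≡208, 544^1024≡179
1145 = 1024 + 64 + 32 + 16 + 8 + 1, so 544^1145 ≡ 179·1058·227·320·619·544 ≡ 429 (mod 1231)
R · y^e mod p:
Squares mod 1231: 756^1≡756, 756^2≡352, 756^4≡804, 756^8≡141, 756^16≡185, 756^32≡988, 756^64≡1192, 756^128≡290, 756^256≡392, 756^512≡1020
635 = 512 + 64 + 32 + 16 + 8 + 2 + 1, so 756^635 ≡ 1020·1192·988·185·141·352·756 ≡ 211 (mod 1231)
985·211 = 207835 ≡ 1027 (mod 1231)
429 ≠ 1027; the check fails.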